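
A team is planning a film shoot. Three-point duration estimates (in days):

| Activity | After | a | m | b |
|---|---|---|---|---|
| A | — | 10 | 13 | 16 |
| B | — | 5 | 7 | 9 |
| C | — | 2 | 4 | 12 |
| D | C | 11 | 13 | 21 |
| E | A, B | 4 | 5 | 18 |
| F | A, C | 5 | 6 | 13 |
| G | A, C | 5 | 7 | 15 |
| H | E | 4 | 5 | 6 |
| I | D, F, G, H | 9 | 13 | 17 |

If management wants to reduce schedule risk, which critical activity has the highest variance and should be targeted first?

te_A = (10 + 4·13 + 16)/6 = 78/6 = 13; σ²_A = ((16−10)/6)² = 1.000
te_B = (5 + 4·7 + 9)/6 = 42/6 = 7; σ²_B = ((9−5)/6)² = 0.444
te_C = (2 + 4·4 + 12)/6 = 30/6 = 5; σ²_C = ((12−2)/6)² = 2.778
te_D = (11 + 4·13 + 21)/6 = 84/6 = 14; σ²_D = ((21−11)/6)² = 2.778
te_E = (4 + 4·5 + 18)/6 = 42/6 = 7; σ²_E = ((18−4)/6)² = 5.444
te_F = (5 + 4·6 + 13)/6 = 42/6 = 7; σ²_F = ((13−5)/6)² = 1.778
te_G = (5 + 4·7 + 15)/6 = 48/6 = 8; σ²_G = ((15−5)/6)² = 2.778
te_H = (4 + 4·5 + 6)/6 = 30/6 = 5; σ²_H = ((6−4)/6)² = 0.111
te_I = (9 + 4·13 + 17)/6 = 78/6 = 13; σ²_I = ((17−9)/6)² = 1.778

Forward pass:
ES_A = 0; EF_A = 13
ES_B = 0; EF_B = 7
ES_C = 0; EF_C = 5
ES_D = 5; EF_D = 5+14 = 19
ES_E = max(EF_A=13, EF_B=7) = 13; EF_E = 13+7 = 20
ES_F = max(EF_A=13, EF_C=5) = 13; EF_F = 13+7 = 20
ES_G = max(EF_A=13, EF_C=5) = 13; EF_G = 13+8 = 21
ES_H = 20; EF_H = 20+5 = 25
ES_I = max(EF_D=19, EF_F=20, EF_G=21, EF_H=25) = 25; EF_I = 25+13 = 38
Expected project duration μ = 38 days. Critical path: A → E → H → I.

Variances on critical path: σ²_A=1.000, σ²_E=5.444, σ²_H=0.111, σ²_I=1.778.
Largest is σ²_E = 5.444.

E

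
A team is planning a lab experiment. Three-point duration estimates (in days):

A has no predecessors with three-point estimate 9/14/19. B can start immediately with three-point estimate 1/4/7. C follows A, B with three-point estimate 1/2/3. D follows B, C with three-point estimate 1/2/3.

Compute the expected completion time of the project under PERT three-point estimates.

18 days

te_A = (9 + 4·14 + 19)/6 = 84/6 = 14
te_B = (1 + 4·4 + 7)/6 = 24/6 = 4
te_C = (1 + 4·2 + 3)/6 = 12/6 = 2
te_D = (1 + 4·2 + 3)/6 = 12/6 = 2

Forward pass:
ES_A = 0; EF_A = 14
ES_B = 0; EF_B = 4
ES_C = max(EF_A=14, EF_B=4) = 14; EF_C = 14+2 = 16
ES_D = max(EF_B=4, EF_C=16) = 16; EF_D = 16+2 = 18
Expected project duration μ = 18 days. Critical path: A → C → D.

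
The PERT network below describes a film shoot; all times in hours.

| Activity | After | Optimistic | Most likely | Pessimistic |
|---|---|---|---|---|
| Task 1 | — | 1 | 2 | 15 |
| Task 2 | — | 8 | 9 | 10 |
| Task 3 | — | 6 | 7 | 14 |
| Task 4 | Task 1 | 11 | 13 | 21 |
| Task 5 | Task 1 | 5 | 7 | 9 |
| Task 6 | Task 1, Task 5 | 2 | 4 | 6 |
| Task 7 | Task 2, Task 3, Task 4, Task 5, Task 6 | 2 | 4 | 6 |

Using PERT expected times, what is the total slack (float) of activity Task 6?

3 hours

te_Task 1 = (1 + 4·2 + 15)/6 = 24/6 = 4
te_Task 2 = (8 + 4·9 + 10)/6 = 54/6 = 9
te_Task 3 = (6 + 4·7 + 14)/6 = 48/6 = 8
te_Task 4 = (11 + 4·13 + 21)/6 = 84/6 = 14
te_Task 5 = (5 + 4·7 + 9)/6 = 42/6 = 7
te_Task 6 = (2 + 4·4 + 6)/6 = 24/6 = 4
te_Task 7 = (2 + 4·4 + 6)/6 = 24/6 = 4

Forward pass:
ES_Task 1 = 0; EF_Task 1 = 4
ES_Task 2 = 0; EF_Task 2 = 9
ES_Task 3 = 0; EF_Task 3 = 8
ES_Task 4 = 4; EF_Task 4 = 4+14 = 18
ES_Task 5 = 4; EF_Task 5 = 4+7 = 11
ES_Task 6 = max(EF_Task 1=4, EF_Task 5=11) = 11; EF_Task 6 = 11+4 = 15
ES_Task 7 = max(EF_Task 2=9, EF_Task 3=8, EF_Task 4=18, EF_Task 5=11, EF_Task 6=15) = 18; EF_Task 7 = 18+4 = 22
Expected project duration μ = 22 hours. Critical path: Task 1 → Task 4 → Task 7.

Backward pass:
LF_Task 7 = 22; LS_Task 7 = 22−4 = 18
LF_Task 6 = LS_Task 7 = 18; LS_Task 6 = 18−4 = 14
LF_Task 5 = min(LS_Task 6=14, LS_Task 7=18) = 14; LS_Task 5 = 14−7 = 7
LF_Task 4 = LS_Task 7 = 18; LS_Task 4 = 18−14 = 4
LF_Task 3 = LS_Task 7 = 18; LS_Task 3 = 18−8 = 10
LF_Task 2 = LS_Task 7 = 18; LS_Task 2 = 18−9 = 9
LF_Task 1 = min(LS_Task 4=4, LS_Task 5=7, LS_Task 6=14) = 4; LS_Task 1 = 4−4 = 0
Slack_Task 6 = LS_Task 6 − ES_Task 6 = 14 − 11 = 3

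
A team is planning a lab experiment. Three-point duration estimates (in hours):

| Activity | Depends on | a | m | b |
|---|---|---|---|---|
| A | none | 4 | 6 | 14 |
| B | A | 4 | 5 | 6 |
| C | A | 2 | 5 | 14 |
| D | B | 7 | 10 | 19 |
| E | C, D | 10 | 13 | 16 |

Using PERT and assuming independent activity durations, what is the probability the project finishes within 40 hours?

0.923

te_A = (4 + 4·6 + 14)/6 = 42/6 = 7; σ²_A = ((14−4)/6)² = 2.778
te_B = (4 + 4·5 + 6)/6 = 30/6 = 5; σ²_B = ((6−4)/6)² = 0.111
te_C = (2 + 4·5 + 14)/6 = 36/6 = 6; σ²_C = ((14−2)/6)² = 4.000
te_D = (7 + 4·10 + 19)/6 = 66/6 = 11; σ²_D = ((19−7)/6)² = 4.000
te_E = (10 + 4·13 + 16)/6 = 78/6 = 13; σ²_E = ((16−10)/6)² = 1.000

Forward pass:
ES_A = 0; EF_A = 7
ES_B = 7; EF_B = 7+5 = 12
ES_C = 7; EF_C = 7+6 = 13
ES_D = 12; EF_D = 12+11 = 23
ES_E = max(EF_C=13, EF_D=23) = 23; EF_E = 23+13 = 36
Expected project duration μ = 36 hours. Critical path: A → B → D → E.

Variance along critical path = 2.778 + 0.111 + 4.000 + 1.000 = 7.889; σ = √7.889 = 2.809 hours.
Z = (40 − 36) / 2.809 = 1.424
P(T ≤ 40) = Φ(1.424) ≈ 0.923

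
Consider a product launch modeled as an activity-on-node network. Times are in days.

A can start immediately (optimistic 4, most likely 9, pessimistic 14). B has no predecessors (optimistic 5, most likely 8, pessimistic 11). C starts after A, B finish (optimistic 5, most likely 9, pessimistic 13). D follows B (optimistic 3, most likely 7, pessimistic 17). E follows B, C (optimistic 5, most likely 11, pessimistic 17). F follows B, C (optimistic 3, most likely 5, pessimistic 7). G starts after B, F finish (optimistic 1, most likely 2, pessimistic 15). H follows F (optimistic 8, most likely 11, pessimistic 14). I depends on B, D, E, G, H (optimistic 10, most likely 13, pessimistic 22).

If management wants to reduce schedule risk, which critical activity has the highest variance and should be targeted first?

I

te_A = (4 + 4·9 + 14)/6 = 54/6 = 9; σ²_A = ((14−4)/6)² = 2.778
te_B = (5 + 4·8 + 11)/6 = 48/6 = 8; σ²_B = ((11−5)/6)² = 1.000
te_C = (5 + 4·9 + 13)/6 = 54/6 = 9; σ²_C = ((13−5)/6)² = 1.778
te_D = (3 + 4·7 + 17)/6 = 48/6 = 8; σ²_D = ((17−3)/6)² = 5.444
te_E = (5 + 4·11 + 17)/6 = 66/6 = 11; σ²_E = ((17−5)/6)² = 4.000
te_F = (3 + 4·5 + 7)/6 = 30/6 = 5; σ²_F = ((7−3)/6)² = 0.444
te_G = (1 + 4·2 + 15)/6 = 24/6 = 4; σ²_G = ((15−1)/6)² = 5.444
te_H = (8 + 4·11 + 14)/6 = 66/6 = 11; σ²_H = ((14−8)/6)² = 1.000
te_I = (10 + 4·13 + 22)/6 = 84/6 = 14; σ²_I = ((22−10)/6)² = 4.000

Forward pass:
ES_A = 0; EF_A = 9
ES_B = 0; EF_B = 8
ES_C = max(EF_A=9, EF_B=8) = 9; EF_C = 9+9 = 18
ES_D = 8; EF_D = 8+8 = 16
ES_E = max(EF_B=8, EF_C=18) = 18; EF_E = 18+11 = 29
ES_F = max(EF_B=8, EF_C=18) = 18; EF_F = 18+5 = 23
ES_G = max(EF_B=8, EF_F=23) = 23; EF_G = 23+4 = 27
ES_H = 23; EF_H = 23+11 = 34
ES_I = max(EF_B=8, EF_D=16, EF_E=29, EF_G=27, EF_H=34) = 34; EF_I = 34+14 = 48
Expected project duration μ = 48 days. Critical path: A → C → F → H → I.

Variances on critical path: σ²_A=2.778, σ²_C=1.778, σ²_F=0.444, σ²_H=1.000, σ²_I=4.000.
Largest is σ²_I = 4.000.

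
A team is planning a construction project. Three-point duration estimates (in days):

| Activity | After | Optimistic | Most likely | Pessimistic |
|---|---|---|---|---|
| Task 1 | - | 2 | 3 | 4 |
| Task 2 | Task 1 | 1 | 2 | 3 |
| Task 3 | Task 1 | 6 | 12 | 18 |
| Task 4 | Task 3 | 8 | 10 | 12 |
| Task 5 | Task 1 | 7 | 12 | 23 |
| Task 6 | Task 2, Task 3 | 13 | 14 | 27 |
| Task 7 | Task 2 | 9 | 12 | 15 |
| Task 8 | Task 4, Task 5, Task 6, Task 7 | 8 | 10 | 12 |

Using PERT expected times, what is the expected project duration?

41 days

te_Task 1 = (2 + 4·3 + 4)/6 = 18/6 = 3
te_Task 2 = (1 + 4·2 + 3)/6 = 12/6 = 2
te_Task 3 = (6 + 4·12 + 18)/6 = 72/6 = 12
te_Task 4 = (8 + 4·10 + 12)/6 = 60/6 = 10
te_Task 5 = (7 + 4·12 + 23)/6 = 78/6 = 13
te_Task 6 = (13 + 4·14 + 27)/6 = 96/6 = 16
te_Task 7 = (9 + 4·12 + 15)/6 = 72/6 = 12
te_Task 8 = (8 + 4·10 + 12)/6 = 60/6 = 10

Forward pass:
ES_Task 1 = 0; EF_Task 1 = 3
ES_Task 2 = 3; EF_Task 2 = 3+2 = 5
ES_Task 3 = 3; EF_Task 3 = 3+12 = 15
ES_Task 4 = 15; EF_Task 4 = 15+10 = 25
ES_Task 5 = 3; EF_Task 5 = 3+13 = 16
ES_Task 6 = max(EF_Task 2=5, EF_Task 3=15) = 15; EF_Task 6 = 15+16 = 31
ES_Task 7 = 5; EF_Task 7 = 5+12 = 17
ES_Task 8 = max(EF_Task 4=25, EF_Task 5=16, EF_Task 6=31, EF_Task 7=17) = 31; EF_Task 8 = 31+10 = 41
Expected project duration μ = 41 days. Critical path: Task 1 → Task 3 → Task 6 → Task 8.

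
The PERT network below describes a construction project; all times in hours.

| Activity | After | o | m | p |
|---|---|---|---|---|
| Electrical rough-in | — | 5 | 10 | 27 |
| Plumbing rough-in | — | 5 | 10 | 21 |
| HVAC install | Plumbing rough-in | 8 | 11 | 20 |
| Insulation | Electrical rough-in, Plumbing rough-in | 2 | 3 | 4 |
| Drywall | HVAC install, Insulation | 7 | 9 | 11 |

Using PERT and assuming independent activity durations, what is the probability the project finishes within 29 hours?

te_Electrical rough-in = (5 + 4·10 + 27)/6 = 72/6 = 12; σ²_Electrical rough-in = ((27−5)/6)² = 13.444
te_Plumbing rough-in = (5 + 4·10 + 21)/6 = 66/6 = 11; σ²_Plumbing rough-in = ((21−5)/6)² = 7.111
te_HVAC install = (8 + 4·11 + 20)/6 = 72/6 = 12; σ²_HVAC install = ((20−8)/6)² = 4.000
te_Insulation = (2 + 4·3 + 4)/6 = 18/6 = 3; σ²_Insulation = ((4−2)/6)² = 0.111
te_Drywall = (7 + 4·9 + 11)/6 = 54/6 = 9; σ²_Drywall = ((11−7)/6)² = 0.444

Forward pass:
ES_Electrical rough-in = 0; EF_Electrical rough-in = 12
ES_Plumbing rough-in = 0; EF_Plumbing rough-in = 11
ES_HVAC install = 11; EF_HVAC install = 11+12 = 23
ES_Insulation = max(EF_Electrical rough-in=12, EF_Plumbing rough-in=11) = 12; EF_Insulation = 12+3 = 15
ES_Drywall = max(EF_HVAC install=23, EF_Insulation=15) = 23; EF_Drywall = 23+9 = 32
Expected project duration μ = 32 hours. Critical path: Plumbing rough-in → HVAC install → Drywall.

Variance along critical path = 7.111 + 4.000 + 0.444 = 11.556; σ = √11.556 = 3.399 hours.
Z = (29 − 32) / 3.399 = -0.883
P(T ≤ 29) = Φ(-0.883) ≈ 0.189

0.189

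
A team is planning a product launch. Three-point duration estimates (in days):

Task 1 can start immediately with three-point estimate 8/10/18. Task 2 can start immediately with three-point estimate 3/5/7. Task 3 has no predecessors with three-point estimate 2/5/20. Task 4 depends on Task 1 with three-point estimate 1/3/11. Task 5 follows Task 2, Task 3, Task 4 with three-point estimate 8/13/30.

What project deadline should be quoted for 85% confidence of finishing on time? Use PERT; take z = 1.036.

34.5 days

te_Task 1 = (8 + 4·10 + 18)/6 = 66/6 = 11; σ²_Task 1 = ((18−8)/6)² = 2.778
te_Task 2 = (3 + 4·5 + 7)/6 = 30/6 = 5; σ²_Task 2 = ((7−3)/6)² = 0.444
te_Task 3 = (2 + 4·5 + 20)/6 = 42/6 = 7; σ²_Task 3 = ((20−2)/6)² = 9.000
te_Task 4 = (1 + 4·3 + 11)/6 = 24/6 = 4; σ²_Task 4 = ((11−1)/6)² = 2.778
te_Task 5 = (8 + 4·13 + 30)/6 = 90/6 = 15; σ²_Task 5 = ((30−8)/6)² = 13.444

Forward pass:
ES_Task 1 = 0; EF_Task 1 = 11
ES_Task 2 = 0; EF_Task 2 = 5
ES_Task 3 = 0; EF_Task 3 = 7
ES_Task 4 = 11; EF_Task 4 = 11+4 = 15
ES_Task 5 = max(EF_Task 2=5, EF_Task 3=7, EF_Task 4=15) = 15; EF_Task 5 = 15+15 = 30
Expected project duration μ = 30 days. Critical path: Task 1 → Task 4 → Task 5.

Variance along critical path = 2.778 + 2.778 + 13.444 = 19.000; σ = 4.359 days.
D = μ + z·σ = 30 + 1.036·4.359 = 34.5 days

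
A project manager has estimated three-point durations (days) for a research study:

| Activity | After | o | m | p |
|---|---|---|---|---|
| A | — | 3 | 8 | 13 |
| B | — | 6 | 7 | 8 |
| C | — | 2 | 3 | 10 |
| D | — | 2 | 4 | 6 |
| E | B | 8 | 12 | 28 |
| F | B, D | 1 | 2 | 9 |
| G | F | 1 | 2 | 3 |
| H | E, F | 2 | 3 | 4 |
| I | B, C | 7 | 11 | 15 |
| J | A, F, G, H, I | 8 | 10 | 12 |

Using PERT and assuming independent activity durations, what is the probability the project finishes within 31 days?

te_A = (3 + 4·8 + 13)/6 = 48/6 = 8; σ²_A = ((13−3)/6)² = 2.778
te_B = (6 + 4·7 + 8)/6 = 42/6 = 7; σ²_B = ((8−6)/6)² = 0.111
te_C = (2 + 4·3 + 10)/6 = 24/6 = 4; σ²_C = ((10−2)/6)² = 1.778
te_D = (2 + 4·4 + 6)/6 = 24/6 = 4; σ²_D = ((6−2)/6)² = 0.444
te_E = (8 + 4·12 + 28)/6 = 84/6 = 14; σ²_E = ((28−8)/6)² = 11.111
te_F = (1 + 4·2 + 9)/6 = 18/6 = 3; σ²_F = ((9−1)/6)² = 1.778
te_G = (1 + 4·2 + 3)/6 = 12/6 = 2; σ²_G = ((3−1)/6)² = 0.111
te_H = (2 + 4·3 + 4)/6 = 18/6 = 3; σ²_H = ((4−2)/6)² = 0.111
te_I = (7 + 4·11 + 15)/6 = 66/6 = 11; σ²_I = ((15−7)/6)² = 1.778
te_J = (8 + 4·10 + 12)/6 = 60/6 = 10; σ²_J = ((12−8)/6)² = 0.444

Forward pass:
ES_A = 0; EF_A = 8
ES_B = 0; EF_B = 7
ES_C = 0; EF_C = 4
ES_D = 0; EF_D = 4
ES_E = 7; EF_E = 7+14 = 21
ES_F = max(EF_B=7, EF_D=4) = 7; EF_F = 7+3 = 10
ES_G = 10; EF_G = 10+2 = 12
ES_H = max(EF_E=21, EF_F=10) = 21; EF_H = 21+3 = 24
ES_I = max(EF_B=7, EF_C=4) = 7; EF_I = 7+11 = 18
ES_J = max(EF_A=8, EF_F=10, EF_G=12, EF_H=24, EF_I=18) = 24; EF_J = 24+10 = 34
Expected project duration μ = 34 days. Critical path: B → E → H → J.

Variance along critical path = 0.111 + 11.111 + 0.111 + 0.444 = 11.778; σ = √11.778 = 3.432 days.
Z = (31 − 34) / 3.432 = -0.874
P(T ≤ 31) = Φ(-0.874) ≈ 0.191

0.191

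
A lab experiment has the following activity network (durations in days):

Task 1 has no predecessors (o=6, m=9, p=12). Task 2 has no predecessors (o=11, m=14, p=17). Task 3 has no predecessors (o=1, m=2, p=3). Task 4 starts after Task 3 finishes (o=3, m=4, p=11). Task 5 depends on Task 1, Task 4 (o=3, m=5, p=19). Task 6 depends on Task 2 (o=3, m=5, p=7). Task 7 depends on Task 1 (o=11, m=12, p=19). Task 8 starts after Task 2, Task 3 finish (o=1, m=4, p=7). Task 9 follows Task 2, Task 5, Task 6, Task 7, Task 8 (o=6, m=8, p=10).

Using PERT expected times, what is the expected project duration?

te_Task 1 = (6 + 4·9 + 12)/6 = 54/6 = 9
te_Task 2 = (11 + 4·14 + 17)/6 = 84/6 = 14
te_Task 3 = (1 + 4·2 + 3)/6 = 12/6 = 2
te_Task 4 = (3 + 4·4 + 11)/6 = 30/6 = 5
te_Task 5 = (3 + 4·5 + 19)/6 = 42/6 = 7
te_Task 6 = (3 + 4·5 + 7)/6 = 30/6 = 5
te_Task 7 = (11 + 4·12 + 19)/6 = 78/6 = 13
te_Task 8 = (1 + 4·4 + 7)/6 = 24/6 = 4
te_Task 9 = (6 + 4·8 + 10)/6 = 48/6 = 8

Forward pass:
ES_Task 1 = 0; EF_Task 1 = 9
ES_Task 2 = 0; EF_Task 2 = 14
ES_Task 3 = 0; EF_Task 3 = 2
ES_Task 4 = 2; EF_Task 4 = 2+5 = 7
ES_Task 5 = max(EF_Task 1=9, EF_Task 4=7) = 9; EF_Task 5 = 9+7 = 16
ES_Task 6 = 14; EF_Task 6 = 14+5 = 19
ES_Task 7 = 9; EF_Task 7 = 9+13 = 22
ES_Task 8 = max(EF_Task 2=14, EF_Task 3=2) = 14; EF_Task 8 = 14+4 = 18
ES_Task 9 = max(EF_Task 2=14, EF_Task 5=16, EF_Task 6=19, EF_Task 7=22, EF_Task 8=18) = 22; EF_Task 9 = 22+8 = 30
Expected project duration μ = 30 days. Critical path: Task 1 → Task 7 → Task 9.

30 days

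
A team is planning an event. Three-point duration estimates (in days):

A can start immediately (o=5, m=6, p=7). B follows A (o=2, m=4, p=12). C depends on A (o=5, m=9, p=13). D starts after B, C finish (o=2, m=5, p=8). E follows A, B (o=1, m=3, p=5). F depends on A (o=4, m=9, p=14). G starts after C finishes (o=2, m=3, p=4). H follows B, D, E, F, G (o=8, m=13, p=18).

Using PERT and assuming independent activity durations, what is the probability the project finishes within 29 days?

te_A = (5 + 4·6 + 7)/6 = 36/6 = 6; σ²_A = ((7−5)/6)² = 0.111
te_B = (2 + 4·4 + 12)/6 = 30/6 = 5; σ²_B = ((12−2)/6)² = 2.778
te_C = (5 + 4·9 + 13)/6 = 54/6 = 9; σ²_C = ((13−5)/6)² = 1.778
te_D = (2 + 4·5 + 8)/6 = 30/6 = 5; σ²_D = ((8−2)/6)² = 1.000
te_E = (1 + 4·3 + 5)/6 = 18/6 = 3; σ²_E = ((5−1)/6)² = 0.444
te_F = (4 + 4·9 + 14)/6 = 54/6 = 9; σ²_F = ((14−4)/6)² = 2.778
te_G = (2 + 4·3 + 4)/6 = 18/6 = 3; σ²_G = ((4−2)/6)² = 0.111
te_H = (8 + 4·13 + 18)/6 = 78/6 = 13; σ²_H = ((18−8)/6)² = 2.778

Forward pass:
ES_A = 0; EF_A = 6
ES_B = 6; EF_B = 6+5 = 11
ES_C = 6; EF_C = 6+9 = 15
ES_D = max(EF_B=11, EF_C=15) = 15; EF_D = 15+5 = 20
ES_E = max(EF_A=6, EF_B=11) = 11; EF_E = 11+3 = 14
ES_F = 6; EF_F = 6+9 = 15
ES_G = 15; EF_G = 15+3 = 18
ES_H = max(EF_B=11, EF_D=20, EF_E=14, EF_F=15, EF_G=18) = 20; EF_H = 20+13 = 33
Expected project duration μ = 33 days. Critical path: A → C → D → H.

Variance along critical path = 0.111 + 1.778 + 1.000 + 2.778 = 5.667; σ = √5.667 = 2.380 days.
Z = (29 − 33) / 2.380 = -1.680
P(T ≤ 29) = Φ(-1.680) ≈ 0.046

0.046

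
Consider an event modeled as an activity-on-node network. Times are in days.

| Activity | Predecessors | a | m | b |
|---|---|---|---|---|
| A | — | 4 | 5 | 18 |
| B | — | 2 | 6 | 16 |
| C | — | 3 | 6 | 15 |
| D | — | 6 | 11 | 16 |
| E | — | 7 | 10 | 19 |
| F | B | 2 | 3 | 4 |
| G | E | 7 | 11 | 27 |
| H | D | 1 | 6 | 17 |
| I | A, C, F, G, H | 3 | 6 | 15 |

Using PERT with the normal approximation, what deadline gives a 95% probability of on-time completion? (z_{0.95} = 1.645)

38.2 days

te_A = (4 + 4·5 + 18)/6 = 42/6 = 7; σ²_A = ((18−4)/6)² = 5.444
te_B = (2 + 4·6 + 16)/6 = 42/6 = 7; σ²_B = ((16−2)/6)² = 5.444
te_C = (3 + 4·6 + 15)/6 = 42/6 = 7; σ²_C = ((15−3)/6)² = 4.000
te_D = (6 + 4·11 + 16)/6 = 66/6 = 11; σ²_D = ((16−6)/6)² = 2.778
te_E = (7 + 4·10 + 19)/6 = 66/6 = 11; σ²_E = ((19−7)/6)² = 4.000
te_F = (2 + 4·3 + 4)/6 = 18/6 = 3; σ²_F = ((4−2)/6)² = 0.111
te_G = (7 + 4·11 + 27)/6 = 78/6 = 13; σ²_G = ((27−7)/6)² = 11.111
te_H = (1 + 4·6 + 17)/6 = 42/6 = 7; σ²_H = ((17−1)/6)² = 7.111
te_I = (3 + 4·6 + 15)/6 = 42/6 = 7; σ²_I = ((15−3)/6)² = 4.000

Forward pass:
ES_A = 0; EF_A = 7
ES_B = 0; EF_B = 7
ES_C = 0; EF_C = 7
ES_D = 0; EF_D = 11
ES_E = 0; EF_E = 11
ES_F = 7; EF_F = 7+3 = 10
ES_G = 11; EF_G = 11+13 = 24
ES_H = 11; EF_H = 11+7 = 18
ES_I = max(EF_A=7, EF_C=7, EF_F=10, EF_G=24, EF_H=18) = 24; EF_I = 24+7 = 31
Expected project duration μ = 31 days. Critical path: E → G → I.

Variance along critical path = 4.000 + 11.111 + 4.000 = 19.111; σ = 4.372 days.
D = μ + z·σ = 31 + 1.645·4.372 = 38.2 days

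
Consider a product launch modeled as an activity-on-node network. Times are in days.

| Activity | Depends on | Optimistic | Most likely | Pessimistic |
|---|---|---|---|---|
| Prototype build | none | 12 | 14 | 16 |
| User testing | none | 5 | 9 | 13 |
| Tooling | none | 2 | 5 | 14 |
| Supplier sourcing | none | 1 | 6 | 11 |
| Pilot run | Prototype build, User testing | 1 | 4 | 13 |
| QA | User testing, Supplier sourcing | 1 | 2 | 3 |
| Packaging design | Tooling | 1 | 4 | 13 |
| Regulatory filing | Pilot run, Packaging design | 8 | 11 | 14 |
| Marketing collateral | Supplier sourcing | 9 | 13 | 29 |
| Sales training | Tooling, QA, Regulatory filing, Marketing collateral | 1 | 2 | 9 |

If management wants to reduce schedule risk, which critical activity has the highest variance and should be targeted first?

Pilot run

te_Prototype build = (12 + 4·14 + 16)/6 = 84/6 = 14; σ²_Prototype build = ((16−12)/6)² = 0.444
te_User testing = (5 + 4·9 + 13)/6 = 54/6 = 9; σ²_User testing = ((13−5)/6)² = 1.778
te_Tooling = (2 + 4·5 + 14)/6 = 36/6 = 6; σ²_Tooling = ((14−2)/6)² = 4.000
te_Supplier sourcing = (1 + 4·6 + 11)/6 = 36/6 = 6; σ²_Supplier sourcing = ((11−1)/6)² = 2.778
te_Pilot run = (1 + 4·4 + 13)/6 = 30/6 = 5; σ²_Pilot run = ((13−1)/6)² = 4.000
te_QA = (1 + 4·2 + 3)/6 = 12/6 = 2; σ²_QA = ((3−1)/6)² = 0.111
te_Packaging design = (1 + 4·4 + 13)/6 = 30/6 = 5; σ²_Packaging design = ((13−1)/6)² = 4.000
te_Regulatory filing = (8 + 4·11 + 14)/6 = 66/6 = 11; σ²_Regulatory filing = ((14−8)/6)² = 1.000
te_Marketing collateral = (9 + 4·13 + 29)/6 = 90/6 = 15; σ²_Marketing collateral = ((29−9)/6)² = 11.111
te_Sales training = (1 + 4·2 + 9)/6 = 18/6 = 3; σ²_Sales training = ((9−1)/6)² = 1.778

Forward pass:
ES_Prototype build = 0; EF_Prototype build = 14
ES_User testing = 0; EF_User testing = 9
ES_Tooling = 0; EF_Tooling = 6
ES_Supplier sourcing = 0; EF_Supplier sourcing = 6
ES_Pilot run = max(EF_Prototype build=14, EF_User testing=9) = 14; EF_Pilot run = 14+5 = 19
ES_QA = max(EF_User testing=9, EF_Supplier sourcing=6) = 9; EF_QA = 9+2 = 11
ES_Packaging design = 6; EF_Packaging design = 6+5 = 11
ES_Regulatory filing = max(EF_Pilot run=19, EF_Packaging design=11) = 19; EF_Regulatory filing = 19+11 = 30
ES_Marketing collateral = 6; EF_Marketing collateral = 6+15 = 21
ES_Sales training = max(EF_Tooling=6, EF_QA=11, EF_Regulatory filing=30, EF_Marketing collateral=21) = 30; EF_Sales training = 30+3 = 33
Expected project duration μ = 33 days. Critical path: Prototype build → Pilot run → Regulatory filing → Sales training.

Variances on critical path: σ²_Prototype build=0.444, σ²_Pilot run=4.000, σ²_Regulatory filing=1.000, σ²_Sales training=1.778.
Largest is σ²_Pilot run = 4.000.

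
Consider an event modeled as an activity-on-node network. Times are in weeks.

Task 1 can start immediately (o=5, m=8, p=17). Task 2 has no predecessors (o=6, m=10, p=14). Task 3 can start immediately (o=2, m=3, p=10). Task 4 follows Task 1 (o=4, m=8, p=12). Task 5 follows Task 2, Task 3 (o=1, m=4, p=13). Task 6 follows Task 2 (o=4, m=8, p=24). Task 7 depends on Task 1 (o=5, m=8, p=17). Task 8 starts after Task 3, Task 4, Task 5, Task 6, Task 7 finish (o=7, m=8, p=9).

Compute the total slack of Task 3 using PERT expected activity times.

11 weeks

te_Task 1 = (5 + 4·8 + 17)/6 = 54/6 = 9
te_Task 2 = (6 + 4·10 + 14)/6 = 60/6 = 10
te_Task 3 = (2 + 4·3 + 10)/6 = 24/6 = 4
te_Task 4 = (4 + 4·8 + 12)/6 = 48/6 = 8
te_Task 5 = (1 + 4·4 + 13)/6 = 30/6 = 5
te_Task 6 = (4 + 4·8 + 24)/6 = 60/6 = 10
te_Task 7 = (5 + 4·8 + 17)/6 = 54/6 = 9
te_Task 8 = (7 + 4·8 + 9)/6 = 48/6 = 8

Forward pass:
ES_Task 1 = 0; EF_Task 1 = 9
ES_Task 2 = 0; EF_Task 2 = 10
ES_Task 3 = 0; EF_Task 3 = 4
ES_Task 4 = 9; EF_Task 4 = 9+8 = 17
ES_Task 5 = max(EF_Task 2=10, EF_Task 3=4) = 10; EF_Task 5 = 10+5 = 15
ES_Task 6 = 10; EF_Task 6 = 10+10 = 20
ES_Task 7 = 9; EF_Task 7 = 9+9 = 18
ES_Task 8 = max(EF_Task 3=4, EF_Task 4=17, EF_Task 5=15, EF_Task 6=20, EF_Task 7=18) = 20; EF_Task 8 = 20+8 = 28
Expected project duration μ = 28 weeks. Critical path: Task 2 → Task 6 → Task 8.

Backward pass:
LF_Task 8 = 28; LS_Task 8 = 28−8 = 20
LF_Task 7 = LS_Task 8 = 20; LS_Task 7 = 20−9 = 11
LF_Task 6 = LS_Task 8 = 20; LS_Task 6 = 20−10 = 10
LF_Task 5 = LS_Task 8 = 20; LS_Task 5 = 20−5 = 15
LF_Task 4 = LS_Task 8 = 20; LS_Task 4 = 20−8 = 12
LF_Task 3 = min(LS_Task 5=15, LS_Task 8=20) = 15; LS_Task 3 = 15−4 = 11
LF_Task 2 = min(LS_Task 5=15, LS_Task 6=10) = 10; LS_Task 2 = 10−10 = 0
LF_Task 1 = min(LS_Task 4=12, LS_Task 7=11) = 11; LS_Task 1 = 11−9 = 2
Slack_Task 3 = LS_Task 3 − ES_Task 3 = 11 − 0 = 11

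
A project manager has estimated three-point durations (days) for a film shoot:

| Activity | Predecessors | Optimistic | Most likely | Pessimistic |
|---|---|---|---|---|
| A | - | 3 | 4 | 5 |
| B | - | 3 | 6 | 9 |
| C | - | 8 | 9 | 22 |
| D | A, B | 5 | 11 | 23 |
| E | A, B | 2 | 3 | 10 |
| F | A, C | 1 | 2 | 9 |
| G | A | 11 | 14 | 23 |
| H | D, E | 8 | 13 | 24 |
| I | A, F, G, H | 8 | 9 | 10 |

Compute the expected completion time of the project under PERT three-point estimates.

te_A = (3 + 4·4 + 5)/6 = 24/6 = 4
te_B = (3 + 4·6 + 9)/6 = 36/6 = 6
te_C = (8 + 4·9 + 22)/6 = 66/6 = 11
te_D = (5 + 4·11 + 23)/6 = 72/6 = 12
te_E = (2 + 4·3 + 10)/6 = 24/6 = 4
te_F = (1 + 4·2 + 9)/6 = 18/6 = 3
te_G = (11 + 4·14 + 23)/6 = 90/6 = 15
te_H = (8 + 4·13 + 24)/6 = 84/6 = 14
te_I = (8 + 4·9 + 10)/6 = 54/6 = 9

Forward pass:
ES_A = 0; EF_A = 4
ES_B = 0; EF_B = 6
ES_C = 0; EF_C = 11
ES_D = max(EF_A=4, EF_B=6) = 6; EF_D = 6+12 = 18
ES_E = max(EF_A=4, EF_B=6) = 6; EF_E = 6+4 = 10
ES_F = max(EF_A=4, EF_C=11) = 11; EF_F = 11+3 = 14
ES_G = 4; EF_G = 4+15 = 19
ES_H = max(EF_D=18, EF_E=10) = 18; EF_H = 18+14 = 32
ES_I = max(EF_A=4, EF_F=14, EF_G=19, EF_H=32) = 32; EF_I = 32+9 = 41
Expected project duration μ = 41 days. Critical path: B → D → H → I.

41 days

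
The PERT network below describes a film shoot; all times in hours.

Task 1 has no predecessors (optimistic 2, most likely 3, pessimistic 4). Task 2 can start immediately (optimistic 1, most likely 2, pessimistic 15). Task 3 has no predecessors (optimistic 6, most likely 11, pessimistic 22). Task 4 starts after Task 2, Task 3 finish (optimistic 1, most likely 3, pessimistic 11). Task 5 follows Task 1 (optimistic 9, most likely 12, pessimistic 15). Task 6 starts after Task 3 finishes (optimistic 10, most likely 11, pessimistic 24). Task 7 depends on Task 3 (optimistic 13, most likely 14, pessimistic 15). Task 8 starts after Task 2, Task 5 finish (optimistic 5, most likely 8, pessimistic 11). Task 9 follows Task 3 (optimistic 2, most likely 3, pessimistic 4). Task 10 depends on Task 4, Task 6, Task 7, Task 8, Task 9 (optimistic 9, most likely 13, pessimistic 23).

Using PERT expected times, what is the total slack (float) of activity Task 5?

te_Task 1 = (2 + 4·3 + 4)/6 = 18/6 = 3
te_Task 2 = (1 + 4·2 + 15)/6 = 24/6 = 4
te_Task 3 = (6 + 4·11 + 22)/6 = 72/6 = 12
te_Task 4 = (1 + 4·3 + 11)/6 = 24/6 = 4
te_Task 5 = (9 + 4·12 + 15)/6 = 72/6 = 12
te_Task 6 = (10 + 4·11 + 24)/6 = 78/6 = 13
te_Task 7 = (13 + 4·14 + 15)/6 = 84/6 = 14
te_Task 8 = (5 + 4·8 + 11)/6 = 48/6 = 8
te_Task 9 = (2 + 4·3 + 4)/6 = 18/6 = 3
te_Task 10 = (9 + 4·13 + 23)/6 = 84/6 = 14

Forward pass:
ES_Task 1 = 0; EF_Task 1 = 3
ES_Task 2 = 0; EF_Task 2 = 4
ES_Task 3 = 0; EF_Task 3 = 12
ES_Task 4 = max(EF_Task 2=4, EF_Task 3=12) = 12; EF_Task 4 = 12+4 = 16
ES_Task 5 = 3; EF_Task 5 = 3+12 = 15
ES_Task 6 = 12; EF_Task 6 = 12+13 = 25
ES_Task 7 = 12; EF_Task 7 = 12+14 = 26
ES_Task 8 = max(EF_Task 2=4, EF_Task 5=15) = 15; EF_Task 8 = 15+8 = 23
ES_Task 9 = 12; EF_Task 9 = 12+3 = 15
ES_Task 10 = max(EF_Task 4=16, EF_Task 6=25, EF_Task 7=26, EF_Task 8=23, EF_Task 9=15) = 26; EF_Task 10 = 26+14 = 40
Expected project duration μ = 40 hours. Critical path: Task 3 → Task 7 → Task 10.

Backward pass:
LF_Task 10 = 40; LS_Task 10 = 40−14 = 26
LF_Task 9 = LS_Task 10 = 26; LS_Task 9 = 26−3 = 23
LF_Task 8 = LS_Task 10 = 26; LS_Task 8 = 26−8 = 18
LF_Task 7 = LS_Task 10 = 26; LS_Task 7 = 26−14 = 12
LF_Task 6 = LS_Task 10 = 26; LS_Task 6 = 26−13 = 13
LF_Task 5 = LS_Task 8 = 18; LS_Task 5 = 18−12 = 6
LF_Task 4 = LS_Task 10 = 26; LS_Task 4 = 26−4 = 22
LF_Task 3 = min(LS_Task 4=22, LS_Task 6=13, LS_Task 7=12, LS_Task 9=23) = 12; LS_Task 3 = 12−12 = 0
LF_Task 2 = min(LS_Task 4=22, LS_Task 8=18) = 18; LS_Task 2 = 18−4 = 14
LF_Task 1 = LS_Task 5 = 6; LS_Task 1 = 6−3 = 3
Slack_Task 5 = LS_Task 5 − ES_Task 5 = 6 − 3 = 3

3 hours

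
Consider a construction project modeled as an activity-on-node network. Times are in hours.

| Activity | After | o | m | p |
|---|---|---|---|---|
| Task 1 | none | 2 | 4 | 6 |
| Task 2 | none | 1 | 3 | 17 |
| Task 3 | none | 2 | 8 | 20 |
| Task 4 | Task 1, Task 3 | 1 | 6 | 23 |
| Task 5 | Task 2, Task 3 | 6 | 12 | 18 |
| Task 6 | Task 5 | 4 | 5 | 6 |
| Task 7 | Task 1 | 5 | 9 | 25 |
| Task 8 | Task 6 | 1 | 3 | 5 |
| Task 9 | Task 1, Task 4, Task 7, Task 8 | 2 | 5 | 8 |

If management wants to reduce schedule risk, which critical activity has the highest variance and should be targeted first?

te_Task 1 = (2 + 4·4 + 6)/6 = 24/6 = 4; σ²_Task 1 = ((6−2)/6)² = 0.444
te_Task 2 = (1 + 4·3 + 17)/6 = 30/6 = 5; σ²_Task 2 = ((17−1)/6)² = 7.111
te_Task 3 = (2 + 4·8 + 20)/6 = 54/6 = 9; σ²_Task 3 = ((20−2)/6)² = 9.000
te_Task 4 = (1 + 4·6 + 23)/6 = 48/6 = 8; σ²_Task 4 = ((23−1)/6)² = 13.444
te_Task 5 = (6 + 4·12 + 18)/6 = 72/6 = 12; σ²_Task 5 = ((18−6)/6)² = 4.000
te_Task 6 = (4 + 4·5 + 6)/6 = 30/6 = 5; σ²_Task 6 = ((6−4)/6)² = 0.111
te_Task 7 = (5 + 4·9 + 25)/6 = 66/6 = 11; σ²_Task 7 = ((25−5)/6)² = 11.111
te_Task 8 = (1 + 4·3 + 5)/6 = 18/6 = 3; σ²_Task 8 = ((5−1)/6)² = 0.444
te_Task 9 = (2 + 4·5 + 8)/6 = 30/6 = 5; σ²_Task 9 = ((8−2)/6)² = 1.000

Forward pass:
ES_Task 1 = 0; EF_Task 1 = 4
ES_Task 2 = 0; EF_Task 2 = 5
ES_Task 3 = 0; EF_Task 3 = 9
ES_Task 4 = max(EF_Task 1=4, EF_Task 3=9) = 9; EF_Task 4 = 9+8 = 17
ES_Task 5 = max(EF_Task 2=5, EF_Task 3=9) = 9; EF_Task 5 = 9+12 = 21
ES_Task 6 = 21; EF_Task 6 = 21+5 = 26
ES_Task 7 = 4; EF_Task 7 = 4+11 = 15
ES_Task 8 = 26; EF_Task 8 = 26+3 = 29
ES_Task 9 = max(EF_Task 1=4, EF_Task 4=17, EF_Task 7=15, EF_Task 8=29) = 29; EF_Task 9 = 29+5 = 34
Expected project duration μ = 34 hours. Critical path: Task 3 → Task 5 → Task 6 → Task 8 → Task 9.

Variances on critical path: σ²_Task 3=9.000, σ²_Task 5=4.000, σ²_Task 6=0.111, σ²_Task 8=0.444, σ²_Task 9=1.000.
Largest is σ²_Task 3 = 9.000.

Task 3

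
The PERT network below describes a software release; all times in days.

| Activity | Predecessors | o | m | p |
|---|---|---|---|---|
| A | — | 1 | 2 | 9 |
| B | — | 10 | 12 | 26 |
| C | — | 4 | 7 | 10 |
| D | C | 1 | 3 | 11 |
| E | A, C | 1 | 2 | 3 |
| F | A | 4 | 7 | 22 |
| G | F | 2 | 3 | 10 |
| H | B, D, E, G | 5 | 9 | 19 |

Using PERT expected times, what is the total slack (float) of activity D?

5 days

te_A = (1 + 4·2 + 9)/6 = 18/6 = 3
te_B = (10 + 4·12 + 26)/6 = 84/6 = 14
te_C = (4 + 4·7 + 10)/6 = 42/6 = 7
te_D = (1 + 4·3 + 11)/6 = 24/6 = 4
te_E = (1 + 4·2 + 3)/6 = 12/6 = 2
te_F = (4 + 4·7 + 22)/6 = 54/6 = 9
te_G = (2 + 4·3 + 10)/6 = 24/6 = 4
te_H = (5 + 4·9 + 19)/6 = 60/6 = 10

Forward pass:
ES_A = 0; EF_A = 3
ES_B = 0; EF_B = 14
ES_C = 0; EF_C = 7
ES_D = 7; EF_D = 7+4 = 11
ES_E = max(EF_A=3, EF_C=7) = 7; EF_E = 7+2 = 9
ES_F = 3; EF_F = 3+9 = 12
ES_G = 12; EF_G = 12+4 = 16
ES_H = max(EF_B=14, EF_D=11, EF_E=9, EF_G=16) = 16; EF_H = 16+10 = 26
Expected project duration μ = 26 days. Critical path: A → F → G → H.

Backward pass:
LF_H = 26; LS_H = 26−10 = 16
LF_G = LS_H = 16; LS_G = 16−4 = 12
LF_F = LS_G = 12; LS_F = 12−9 = 3
LF_E = LS_H = 16; LS_E = 16−2 = 14
LF_D = LS_H = 16; LS_D = 16−4 = 12
LF_C = min(LS_D=12, LS_E=14) = 12; LS_C = 12−7 = 5
LF_B = LS_H = 16; LS_B = 16−14 = 2
LF_A = min(LS_E=14, LS_F=3) = 3; LS_A = 3−3 = 0
Slack_D = LS_D − ES_D = 12 − 7 = 5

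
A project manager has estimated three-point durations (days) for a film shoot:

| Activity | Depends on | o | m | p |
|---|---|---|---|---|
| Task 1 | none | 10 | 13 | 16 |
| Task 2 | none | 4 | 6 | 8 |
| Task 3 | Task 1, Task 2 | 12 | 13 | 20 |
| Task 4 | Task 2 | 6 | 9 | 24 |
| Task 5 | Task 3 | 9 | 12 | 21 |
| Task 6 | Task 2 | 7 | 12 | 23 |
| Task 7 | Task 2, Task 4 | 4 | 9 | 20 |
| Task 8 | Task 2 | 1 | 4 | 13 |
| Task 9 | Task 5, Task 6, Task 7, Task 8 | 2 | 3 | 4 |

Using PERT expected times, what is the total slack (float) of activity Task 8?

29 days

te_Task 1 = (10 + 4·13 + 16)/6 = 78/6 = 13
te_Task 2 = (4 + 4·6 + 8)/6 = 36/6 = 6
te_Task 3 = (12 + 4·13 + 20)/6 = 84/6 = 14
te_Task 4 = (6 + 4·9 + 24)/6 = 66/6 = 11
te_Task 5 = (9 + 4·12 + 21)/6 = 78/6 = 13
te_Task 6 = (7 + 4·12 + 23)/6 = 78/6 = 13
te_Task 7 = (4 + 4·9 + 20)/6 = 60/6 = 10
te_Task 8 = (1 + 4·4 + 13)/6 = 30/6 = 5
te_Task 9 = (2 + 4·3 + 4)/6 = 18/6 = 3

Forward pass:
ES_Task 1 = 0; EF_Task 1 = 13
ES_Task 2 = 0; EF_Task 2 = 6
ES_Task 3 = max(EF_Task 1=13, EF_Task 2=6) = 13; EF_Task 3 = 13+14 = 27
ES_Task 4 = 6; EF_Task 4 = 6+11 = 17
ES_Task 5 = 27; EF_Task 5 = 27+13 = 40
ES_Task 6 = 6; EF_Task 6 = 6+13 = 19
ES_Task 7 = max(EF_Task 2=6, EF_Task 4=17) = 17; EF_Task 7 = 17+10 = 27
ES_Task 8 = 6; EF_Task 8 = 6+5 = 11
ES_Task 9 = max(EF_Task 5=40, EF_Task 6=19, EF_Task 7=27, EF_Task 8=11) = 40; EF_Task 9 = 40+3 = 43
Expected project duration μ = 43 days. Critical path: Task 1 → Task 3 → Task 5 → Task 9.

Backward pass:
LF_Task 9 = 43; LS_Task 9 = 43−3 = 40
LF_Task 8 = LS_Task 9 = 40; LS_Task 8 = 40−5 = 35
LF_Task 7 = LS_Task 9 = 40; LS_Task 7 = 40−10 = 30
LF_Task 6 = LS_Task 9 = 40; LS_Task 6 = 40−13 = 27
LF_Task 5 = LS_Task 9 = 40; LS_Task 5 = 40−13 = 27
LF_Task 4 = LS_Task 7 = 30; LS_Task 4 = 30−11 = 19
LF_Task 3 = LS_Task 5 = 27; LS_Task 3 = 27−14 = 13
LF_Task 2 = min(LS_Task 3=13, LS_Task 4=19, LS_Task 6=27, LS_Task 7=30, LS_Task 8=35) = 13; LS_Task 2 = 13−6 = 7
LF_Task 1 = LS_Task 3 = 13; LS_Task 1 = 13−13 = 0
Slack_Task 8 = LS_Task 8 − ES_Task 8 = 35 − 6 = 29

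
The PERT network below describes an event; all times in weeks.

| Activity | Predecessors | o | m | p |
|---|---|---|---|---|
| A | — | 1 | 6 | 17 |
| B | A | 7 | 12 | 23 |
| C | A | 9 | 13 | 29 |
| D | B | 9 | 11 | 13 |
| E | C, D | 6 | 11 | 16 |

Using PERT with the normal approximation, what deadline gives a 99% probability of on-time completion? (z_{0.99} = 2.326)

te_A = (1 + 4·6 + 17)/6 = 42/6 = 7; σ²_A = ((17−1)/6)² = 7.111
te_B = (7 + 4·12 + 23)/6 = 78/6 = 13; σ²_B = ((23−7)/6)² = 7.111
te_C = (9 + 4·13 + 29)/6 = 90/6 = 15; σ²_C = ((29−9)/6)² = 11.111
te_D = (9 + 4·11 + 13)/6 = 66/6 = 11; σ²_D = ((13−9)/6)² = 0.444
te_E = (6 + 4·11 + 16)/6 = 66/6 = 11; σ²_E = ((16−6)/6)² = 2.778

Forward pass:
ES_A = 0; EF_A = 7
ES_B = 7; EF_B = 7+13 = 20
ES_C = 7; EF_C = 7+15 = 22
ES_D = 20; EF_D = 20+11 = 31
ES_E = max(EF_C=22, EF_D=31) = 31; EF_E = 31+11 = 42
Expected project duration μ = 42 weeks. Critical path: A → B → D → E.

Variance along critical path = 7.111 + 7.111 + 0.444 + 2.778 = 17.444; σ = 4.177 weeks.
D = μ + z·σ = 42 + 2.326·4.177 = 51.7 weeks

51.7 weeks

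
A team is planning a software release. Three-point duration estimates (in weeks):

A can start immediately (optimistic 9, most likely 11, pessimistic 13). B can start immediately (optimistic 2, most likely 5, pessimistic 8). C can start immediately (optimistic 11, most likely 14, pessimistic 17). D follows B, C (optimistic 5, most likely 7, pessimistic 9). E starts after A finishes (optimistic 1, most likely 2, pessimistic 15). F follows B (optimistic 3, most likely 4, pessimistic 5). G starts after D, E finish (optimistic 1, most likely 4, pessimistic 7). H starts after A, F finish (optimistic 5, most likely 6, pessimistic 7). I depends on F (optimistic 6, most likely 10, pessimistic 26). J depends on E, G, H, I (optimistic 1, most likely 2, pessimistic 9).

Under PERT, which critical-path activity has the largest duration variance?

J

te_A = (9 + 4·11 + 13)/6 = 66/6 = 11; σ²_A = ((13−9)/6)² = 0.444
te_B = (2 + 4·5 + 8)/6 = 30/6 = 5; σ²_B = ((8−2)/6)² = 1.000
te_C = (11 + 4·14 + 17)/6 = 84/6 = 14; σ²_C = ((17−11)/6)² = 1.000
te_D = (5 + 4·7 + 9)/6 = 42/6 = 7; σ²_D = ((9−5)/6)² = 0.444
te_E = (1 + 4·2 + 15)/6 = 24/6 = 4; σ²_E = ((15−1)/6)² = 5.444
te_F = (3 + 4·4 + 5)/6 = 24/6 = 4; σ²_F = ((5−3)/6)² = 0.111
te_G = (1 + 4·4 + 7)/6 = 24/6 = 4; σ²_G = ((7−1)/6)² = 1.000
te_H = (5 + 4·6 + 7)/6 = 36/6 = 6; σ²_H = ((7−5)/6)² = 0.111
te_I = (6 + 4·10 + 26)/6 = 72/6 = 12; σ²_I = ((26−6)/6)² = 11.111
te_J = (1 + 4·2 + 9)/6 = 18/6 = 3; σ²_J = ((9−1)/6)² = 1.778

Forward pass:
ES_A = 0; EF_A = 11
ES_B = 0; EF_B = 5
ES_C = 0; EF_C = 14
ES_D = max(EF_B=5, EF_C=14) = 14; EF_D = 14+7 = 21
ES_E = 11; EF_E = 11+4 = 15
ES_F = 5; EF_F = 5+4 = 9
ES_G = max(EF_D=21, EF_E=15) = 21; EF_G = 21+4 = 25
ES_H = max(EF_A=11, EF_F=9) = 11; EF_H = 11+6 = 17
ES_I = 9; EF_I = 9+12 = 21
ES_J = max(EF_E=15, EF_G=25, EF_H=17, EF_I=21) = 25; EF_J = 25+3 = 28
Expected project duration μ = 28 weeks. Critical path: C → D → G → J.

Variances on critical path: σ²_C=1.000, σ²_D=0.444, σ²_G=1.000, σ²_J=1.778.
Largest is σ²_J = 1.778.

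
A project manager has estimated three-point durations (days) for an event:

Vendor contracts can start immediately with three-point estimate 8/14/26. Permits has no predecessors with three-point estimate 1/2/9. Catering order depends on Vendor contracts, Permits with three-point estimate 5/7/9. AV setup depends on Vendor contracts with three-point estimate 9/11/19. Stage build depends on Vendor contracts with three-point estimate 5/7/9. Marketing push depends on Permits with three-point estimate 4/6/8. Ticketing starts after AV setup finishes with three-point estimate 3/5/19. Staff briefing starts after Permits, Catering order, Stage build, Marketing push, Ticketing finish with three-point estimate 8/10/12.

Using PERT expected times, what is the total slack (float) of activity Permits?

te_Vendor contracts = (8 + 4·14 + 26)/6 = 90/6 = 15
te_Permits = (1 + 4·2 + 9)/6 = 18/6 = 3
te_Catering order = (5 + 4·7 + 9)/6 = 42/6 = 7
te_AV setup = (9 + 4·11 + 19)/6 = 72/6 = 12
te_Stage build = (5 + 4·7 + 9)/6 = 42/6 = 7
te_Marketing push = (4 + 4·6 + 8)/6 = 36/6 = 6
te_Ticketing = (3 + 4·5 + 19)/6 = 42/6 = 7
te_Staff briefing = (8 + 4·10 + 12)/6 = 60/6 = 10

Forward pass:
ES_Vendor contracts = 0; EF_Vendor contracts = 15
ES_Permits = 0; EF_Permits = 3
ES_Catering order = max(EF_Vendor contracts=15, EF_Permits=3) = 15; EF_Catering order = 15+7 = 22
ES_AV setup = 15; EF_AV setup = 15+12 = 27
ES_Stage build = 15; EF_Stage build = 15+7 = 22
ES_Marketing push = 3; EF_Marketing push = 3+6 = 9
ES_Ticketing = 27; EF_Ticketing = 27+7 = 34
ES_Staff briefing = max(EF_Permits=3, EF_Catering order=22, EF_Stage build=22, EF_Marketing push=9, EF_Ticketing=34) = 34; EF_Staff briefing = 34+10 = 44
Expected project duration μ = 44 days. Critical path: Vendor contracts → AV setup → Ticketing → Staff briefing.

Backward pass:
LF_Staff briefing = 44; LS_Staff briefing = 44−10 = 34
LF_Ticketing = LS_Staff briefing = 34; LS_Ticketing = 34−7 = 27
LF_Marketing push = LS_Staff briefing = 34; LS_Marketing push = 34−6 = 28
LF_Stage build = LS_Staff briefing = 34; LS_Stage build = 34−7 = 27
LF_AV setup = LS_Ticketing = 27; LS_AV setup = 27−12 = 15
LF_Catering order = LS_Staff briefing = 34; LS_Catering order = 34−7 = 27
LF_Permits = min(LS_Catering order=27, LS_Marketing push=28, LS_Staff briefing=34) = 27; LS_Permits = 27−3 = 24
LF_Vendor contracts = min(LS_Catering order=27, LS_AV setup=15, LS_Stage build=27) = 15; LS_Vendor contracts = 15−15 = 0
Slack_Permits = LS_Permits − ES_Permits = 24 − 0 = 24

24 days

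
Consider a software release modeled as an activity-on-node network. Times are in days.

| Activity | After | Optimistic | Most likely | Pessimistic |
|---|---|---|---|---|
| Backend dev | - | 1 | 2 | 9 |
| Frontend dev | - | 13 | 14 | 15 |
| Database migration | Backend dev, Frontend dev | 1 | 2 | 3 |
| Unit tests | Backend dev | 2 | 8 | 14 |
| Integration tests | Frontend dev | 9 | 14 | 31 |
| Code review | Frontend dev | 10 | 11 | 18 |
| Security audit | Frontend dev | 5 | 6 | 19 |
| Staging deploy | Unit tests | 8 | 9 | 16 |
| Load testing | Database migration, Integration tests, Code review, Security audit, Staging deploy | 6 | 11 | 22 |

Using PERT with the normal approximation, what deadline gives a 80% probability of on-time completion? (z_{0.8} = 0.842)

45.8 days

te_Backend dev = (1 + 4·2 + 9)/6 = 18/6 = 3; σ²_Backend dev = ((9−1)/6)² = 1.778
te_Frontend dev = (13 + 4·14 + 15)/6 = 84/6 = 14; σ²_Frontend dev = ((15−13)/6)² = 0.111
te_Database migration = (1 + 4·2 + 3)/6 = 12/6 = 2; σ²_Database migration = ((3−1)/6)² = 0.111
te_Unit tests = (2 + 4·8 + 14)/6 = 48/6 = 8; σ²_Unit tests = ((14−2)/6)² = 4.000
te_Integration tests = (9 + 4·14 + 31)/6 = 96/6 = 16; σ²_Integration tests = ((31−9)/6)² = 13.444
te_Code review = (10 + 4·11 + 18)/6 = 72/6 = 12; σ²_Code review = ((18−10)/6)² = 1.778
te_Security audit = (5 + 4·6 + 19)/6 = 48/6 = 8; σ²_Security audit = ((19−5)/6)² = 5.444
te_Staging deploy = (8 + 4·9 + 16)/6 = 60/6 = 10; σ²_Staging deploy = ((16−8)/6)² = 1.778
te_Load testing = (6 + 4·11 + 22)/6 = 72/6 = 12; σ²_Load testing = ((22−6)/6)² = 7.111

Forward pass:
ES_Backend dev = 0; EF_Backend dev = 3
ES_Frontend dev = 0; EF_Frontend dev = 14
ES_Database migration = max(EF_Backend dev=3, EF_Frontend dev=14) = 14; EF_Database migration = 14+2 = 16
ES_Unit tests = 3; EF_Unit tests = 3+8 = 11
ES_Integration tests = 14; EF_Integration tests = 14+16 = 30
ES_Code review = 14; EF_Code review = 14+12 = 26
ES_Security audit = 14; EF_Security audit = 14+8 = 22
ES_Staging deploy = 11; EF_Staging deploy = 11+10 = 21
ES_Load testing = max(EF_Database migration=16, EF_Integration tests=30, EF_Code review=26, EF_Security audit=22, EF_Staging deploy=21) = 30; EF_Load testing = 30+12 = 42
Expected project duration μ = 42 days. Critical path: Frontend dev → Integration tests → Load testing.

Variance along critical path = 0.111 + 13.444 + 7.111 = 20.667; σ = 4.546 days.
D = μ + z·σ = 42 + 0.842·4.546 = 45.8 days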